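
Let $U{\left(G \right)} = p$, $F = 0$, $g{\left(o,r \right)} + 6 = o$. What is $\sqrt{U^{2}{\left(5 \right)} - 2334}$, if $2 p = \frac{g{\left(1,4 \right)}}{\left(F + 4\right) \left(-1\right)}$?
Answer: $\frac{i \sqrt{149351}}{8} \approx 48.307 i$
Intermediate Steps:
$g{\left(o,r \right)} = -6 + o$
$p = \frac{5}{8}$ ($p = \frac{\left(-6 + 1\right) \frac{1}{\left(0 + 4\right) \left(-1\right)}}{2} = \frac{\left(-5\right) \frac{1}{4 \left(-1\right)}}{2} = \frac{\left(-5\right) \frac{1}{-4}}{2} = \frac{\left(-5\right) \left(- \frac{1}{4}\right)}{2} = \frac{1}{2} \cdot \frac{5}{4} = \frac{5}{8} \approx 0.625$)
$U{\left(G \right)} = \frac{5}{8}$
$\sqrt{U^{2}{\left(5 \right)} - 2334} = \sqrt{\left(\frac{5}{8}\right)^{2} - 2334} = \sqrt{\frac{25}{64} - 2334} = \sqrt{- \frac{149351}{64}} = \frac{i \sqrt{149351}}{8}$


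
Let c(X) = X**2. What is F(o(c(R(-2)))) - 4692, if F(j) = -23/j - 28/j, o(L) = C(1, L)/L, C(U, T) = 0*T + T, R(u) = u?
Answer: -4743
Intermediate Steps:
C(U, T) = T (C(U, T) = 0 + T = T)
o(L) = 1 (o(L) = L/L = 1)
F(j) = -51/j
F(o(c(R(-2)))) - 4692 = -51/1 - 4692 = -51*1 - 4692 = -51 - 4692 = -4743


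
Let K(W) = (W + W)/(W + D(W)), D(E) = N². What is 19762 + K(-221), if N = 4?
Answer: 4051652/205 ≈ 19764.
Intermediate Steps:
D(E) = 16 (D(E) = 4² = 16)
K(W) = 2*W/(16 + W) (K(W) = (W + W)/(W + 16) = (2*W)/(16 + W) = 2*W/(16 + W))
19762 + K(-221) = 19762 + 2*(-221)/(16 - 221) = 19762 + 2*(-221)/(-205) = 19762 + 2*(-221)*(-1/205) = 19762 + 442/205 = 4051652/205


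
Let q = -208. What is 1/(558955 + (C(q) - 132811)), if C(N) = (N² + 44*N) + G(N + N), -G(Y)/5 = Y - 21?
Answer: 1/462441 ≈ 2.1624e-6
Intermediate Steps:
G(Y) = 105 - 5*Y (G(Y) = -5*(Y - 21) = -5*(-21 + Y) = 105 - 5*Y)
C(N) = 105 + N² + 34*N (C(N) = (N² + 44*N) + (105 - 5*(N + N)) = (N² + 44*N) + (105 - 10*N) = 105 + N² + 34*N)
1/(558955 + (C(q) - 132811)) = 1/(558955 + ((105 + (-208)² + 34*(-208)) - 132811)) = 1/(558955 + ((105 + 43264 - 7072) - 132811)) = 1/(558955 + (36297 - 132811)) = 1/(558955 - 96514) = 1/462441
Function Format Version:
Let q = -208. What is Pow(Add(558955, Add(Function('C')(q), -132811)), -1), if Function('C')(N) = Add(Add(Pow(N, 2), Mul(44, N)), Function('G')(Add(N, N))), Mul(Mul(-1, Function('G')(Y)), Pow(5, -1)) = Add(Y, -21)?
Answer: Rational(1, 462441) ≈ 2.1624e-6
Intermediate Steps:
Function('G')(Y) = Add(105, Mul(-5, Y)) (Function('G')(Y) = Mul(-5, Add(Y, -21)) = Mul(-5, Add(-21, Y)) = Add(105, Mul(-5, Y)))
Function('C')(N) = Add(105, Pow(N, 2), Mul(34, N)) (Function('C')(N) = Add(Add(Pow(N, 2), Mul(44, N)), Add(105, Mul(-5, Add(N, N)))) = Add(Add(Pow(N, 2), Mul(44, N)), Add(105, Mul(-5, Mul(2, N)))) = Add(Add(Pow(N, 2), Mul(44, N)), Add(105, Mul(-10, N))) = Add(105, Pow(N, 2), Mul(34, N)))
Pow(Add(558955, Add(Function('C')(q), -132811)), -1) = Pow(Add(558955, Add(Add(105, Pow(-208, 2), Mul(34, -208)), -132811)), -1) = Pow(Add(558955, Add(Add(105, 43264, -7072), -132811)), -1) = Pow(Add(558955, Add(36297, -132811)), -1) = Pow(Add(558955, -96514), -1) = Pow(462441, -1) = Rational(1, 462441)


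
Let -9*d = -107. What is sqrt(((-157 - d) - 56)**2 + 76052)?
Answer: 2*sqrt(2564197)/9 ≈ 355.85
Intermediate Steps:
d = 107/9 (d = -1/9*(-107) = 107/9 ≈ 11.889)
sqrt(((-157 - d) - 56)**2 + 76052) = sqrt(((-157 - 1*107/9) - 56)**2 + 76052) = sqrt(((-157 - 107/9) - 56)**2 + 76052) = sqrt((-1520/9 - 56)**2 + 76052) = sqrt((-2024/9)**2 + 76052) = sqrt(4096576/81 + 76052) = sqrt(10256788/81) = 2*sqrt(2564197)/9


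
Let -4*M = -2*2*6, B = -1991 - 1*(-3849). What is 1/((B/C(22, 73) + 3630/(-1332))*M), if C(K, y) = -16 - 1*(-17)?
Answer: 37/411871 ≈ 8.9834e-5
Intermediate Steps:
C(K, y) = 1 (C(K, y) = -16 + 17 = 1)
B = 1858 (B = -1991 + 3849 = 1858)
M = 6 (M = -(-2*2)*6/4 = -(-1)*6 = -¼*(-24) = 6)
1/((B/C(22, 73) + 3630/(-1332))*M) = 1/((1858/1 + 3630/(-1332))*6) = 1/((1858*1 + 3630*(-1/1332))*6) = 1/((1858 - 605/222)*6) = 1/((411871/222)*6) = 1/(411871/37) = 37/411871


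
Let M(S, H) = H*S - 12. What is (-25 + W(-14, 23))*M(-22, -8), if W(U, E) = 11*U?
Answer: -29356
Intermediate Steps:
M(S, H) = -12 + H*S
(-25 + W(-14, 23))*M(-22, -8) = (-25 + 11*(-14))*(-12 - 8*(-22)) = (-25 - 154)*(-12 + 176) = -179*164 = -29356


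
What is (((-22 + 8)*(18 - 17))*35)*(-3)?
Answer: 1470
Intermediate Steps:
(((-22 + 8)*(18 - 17))*35)*(-3) = (-14*1*35)*(-3) = -14*35*(-3) = -490*(-3) = 1470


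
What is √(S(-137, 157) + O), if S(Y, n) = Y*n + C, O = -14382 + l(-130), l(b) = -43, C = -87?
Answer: I*√36021 ≈ 189.79*I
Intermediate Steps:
O = -14425 (O = -14382 - 43 = -14425)
S(Y, n) = -87 + Y*n (S(Y, n) = Y*n - 87 = -87 + Y*n)
√(S(-137, 157) + O) = √((-87 - 137*157) - 14425) = √((-87 - 21509) - 14425) = √(-21596 - 14425) = √(-36021) = I*√36021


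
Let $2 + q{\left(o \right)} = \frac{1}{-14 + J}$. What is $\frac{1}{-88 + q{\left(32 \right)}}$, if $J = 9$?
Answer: $- \frac{5}{451} \approx -0.011086$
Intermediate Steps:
$q{\left(o \right)} = - \frac{11}{5}$ ($q{\left(o \right)} = -2 + \frac{1}{-14 + 9} = -2 + \frac{1}{-5} = -2 - \frac{1}{5} = - \frac{11}{5}$)
$\frac{1}{-88 + q{\left(32 \right)}} = \frac{1}{-88 - \frac{11}{5}} = \frac{1}{- \frac{451}{5}} = - \frac{5}{451}$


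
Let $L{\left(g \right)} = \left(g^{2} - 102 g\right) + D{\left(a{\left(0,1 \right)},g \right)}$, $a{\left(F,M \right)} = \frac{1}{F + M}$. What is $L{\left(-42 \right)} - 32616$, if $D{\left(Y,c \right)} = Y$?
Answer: $-26567$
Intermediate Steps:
$L{\left(g \right)} = 1 + g^{2} - 102 g$ ($L{\left(g \right)} = \left(g^{2} - 102 g\right) + \frac{1}{0 + 1} = \left(g^{2} - 102 g\right) + 1^{-1} = \left(g^{2} - 102 g\right) + 1 = 1 + g^{2} - 102 g$)
$L{\left(-42 \right)} - 32616 = \left(1 + \left(-42\right)^{2} - -4284\right) - 32616 = \left(1 + 1764 + 4284\right) - 32616 = 6049 - 32616 = -26567$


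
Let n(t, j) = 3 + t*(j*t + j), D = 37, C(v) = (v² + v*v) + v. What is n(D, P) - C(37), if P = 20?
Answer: 25348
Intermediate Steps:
C(v) = v + 2*v² (C(v) = (v² + v²) + v = 2*v² + v = v + 2*v²)
n(t, j) = 3 + t*(j + j*t)
n(D, P) - C(37) = (3 + 20*37 + 20*37²) - 37*(1 + 2*37) = (3 + 740 + 20*1369) - 37*(1 + 74) = (3 + 740 + 27380) - 37*75 = 28123 - 1*2775 = 28123 - 2775 = 25348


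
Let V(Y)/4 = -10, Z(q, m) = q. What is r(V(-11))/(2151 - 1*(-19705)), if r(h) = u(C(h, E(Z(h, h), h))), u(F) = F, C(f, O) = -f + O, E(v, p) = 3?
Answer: 43/21856 ≈ 0.0019674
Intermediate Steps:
V(Y) = -40 (V(Y) = 4*(-10) = -40)
C(f, O) = O - f
r(h) = 3 - h
r(V(-11))/(2151 - 1*(-19705)) = (3 - 1*(-40))/(2151 - 1*(-19705)) = (3 + 40)/(2151 + 19705) = 43/21856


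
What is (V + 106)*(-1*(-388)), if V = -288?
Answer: -70616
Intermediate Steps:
(V + 106)*(-1*(-388)) = (-288 + 106)*(-1*(-388)) = -182*388 = -70616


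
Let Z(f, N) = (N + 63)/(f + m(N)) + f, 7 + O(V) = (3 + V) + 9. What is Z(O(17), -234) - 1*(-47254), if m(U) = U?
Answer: 10022683/212 ≈ 47277.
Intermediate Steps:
O(V) = 5 + V (O(V) = -7 + ((3 + V) + 9) = -7 + (12 + V) = 5 + V)
Z(f, N) = f + (63 + N)/(N + f) (Z(f, N) = (N + 63)/(f + N) + f = (63 + N)/(N + f) + f = f + (63 + N)/(N + f))
Z(O(17), -234) - 1*(-47254) = (63 - 234 + (5 + 17)² - 234*(5 + 17))/(-234 + (5 + 17)) - 1*(-47254) = (63 - 234 + 22² - 234*22)/(-234 + 22) + 47254 = (63 - 234 + 484 - 5148)/(-212) + 47254 = -1/212*(-4835) + 47254 = 4835/212 + 47254 = 10022683/212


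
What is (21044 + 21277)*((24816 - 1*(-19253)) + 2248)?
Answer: 1960181757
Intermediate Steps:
(21044 + 21277)*((24816 - 1*(-19253)) + 2248) = 42321*((24816 + 19253) + 2248) = 42321*(44069 + 2248) = 42321*46317 = 1960181757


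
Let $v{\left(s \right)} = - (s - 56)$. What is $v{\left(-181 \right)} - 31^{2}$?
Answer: $-724$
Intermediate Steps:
$v{\left(s \right)} = 56 - s$ ($v{\left(s \right)} = - (s - 56) = - (-56 + s) = 56 - s$)
$v{\left(-181 \right)} - 31^{2} = \left(56 - -181\right) - 31^{2} = \left(56 + 181\right) - 961 = 237 - 961 = -724$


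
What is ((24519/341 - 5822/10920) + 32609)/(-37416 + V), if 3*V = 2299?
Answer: -5531479439/6203322580 ≈ -0.89170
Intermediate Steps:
V = 2299/3 (V = (⅓)*2299 = 2299/3 ≈ 766.33)
((24519/341 - 5822/10920) + 32609)/(-37416 + V) = ((24519/341 - 5822/10920) + 32609)/(-37416 + 2299/3) = ((24519*(1/341) - 5822*1/10920) + 32609)/(-109949/3) = ((2229/31 - 2911/5460) + 32609)*(-3/109949) = (12080099/169260 + 32609)*(-3/109949) = (5531479439/169260)*(-3/109949) = -5531479439/6203322580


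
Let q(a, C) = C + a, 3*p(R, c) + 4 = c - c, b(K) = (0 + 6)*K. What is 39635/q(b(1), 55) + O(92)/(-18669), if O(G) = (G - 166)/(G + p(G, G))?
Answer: 33544212537/51626008 ≈ 649.75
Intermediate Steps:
b(K) = 6*K
p(R, c) = -4/3 (p(R, c) = -4/3 + (c - c)/3 = -4/3 + (1/3)*0 = -4/3 + 0 = -4/3)
O(G) = (-166 + G)/(-4/3 + G) (O(G) = (G - 166)/(G - 4/3) = (-166 + G)/(-4/3 + G))
39635/q(b(1), 55) + O(92)/(-18669) = 39635/(55 + 6*1) + (3*(-166 + 92)/(-4 + 3*92))/(-18669) = 39635/(55 + 6) + (3*(-74)/(-4 + 276))*(-1/18669) = 39635/61 + (3*(-74)/272)*(-1/18669) = 39635*(1/61) + (3*(1/272)*(-74))*(-1/18669) = 39635/61 - 111/136*(-1/18669) = 39635/61 + 37/846328 = 33544212537/51626008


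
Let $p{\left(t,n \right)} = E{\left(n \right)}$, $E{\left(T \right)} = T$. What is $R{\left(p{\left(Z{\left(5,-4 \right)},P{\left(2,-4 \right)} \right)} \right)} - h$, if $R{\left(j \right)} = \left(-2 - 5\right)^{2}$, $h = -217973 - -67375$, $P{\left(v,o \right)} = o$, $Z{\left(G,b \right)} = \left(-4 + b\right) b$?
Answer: $150647$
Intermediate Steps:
$Z{\left(G,b \right)} = b \left(-4 + b\right)$
$p{\left(t,n \right)} = n$
$h = -150598$ ($h = -217973 + 67375 = -150598$)
$R{\left(j \right)} = 49$ ($R{\left(j \right)} = \left(-7\right)^{2} = 49$)
$R{\left(p{\left(Z{\left(5,-4 \right)},P{\left(2,-4 \right)} \right)} \right)} - h = 49 - -150598 = 49 + 150598 = 150647$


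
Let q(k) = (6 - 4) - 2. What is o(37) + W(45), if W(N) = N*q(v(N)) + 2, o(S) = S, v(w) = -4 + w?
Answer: 39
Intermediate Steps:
q(k) = 0 (q(k) = 2 - 2 = 0)
W(N) = 2 (W(N) = N*0 + 2 = 0 + 2 = 2)
o(37) + W(45) = 37 + 2 = 39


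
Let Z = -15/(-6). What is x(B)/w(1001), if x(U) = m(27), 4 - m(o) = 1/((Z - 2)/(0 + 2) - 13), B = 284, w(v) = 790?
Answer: 104/20145 ≈ 0.0051626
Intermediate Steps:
Z = 5/2 (Z = -15*(-⅙) = 5/2 ≈ 2.5000)
m(o) = 208/51 (m(o) = 4 - 1/((5/2 - 2)/(0 + 2) - 13) = 4 - 1/((½)/2 - 13) = 4 - 1/((½)*(½) - 13) = 4 - 1/(¼ - 13) = 4 - 1/(-51/4) = 4 - 1*(-4/51) = 4 + 4/51 = 208/51)
x(U) = 208/51
x(B)/w(1001) = (208/51)/790 = (208/51)*(1/790) = 104/20145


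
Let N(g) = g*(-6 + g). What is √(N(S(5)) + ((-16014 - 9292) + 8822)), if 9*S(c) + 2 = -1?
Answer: I*√148337/3 ≈ 128.38*I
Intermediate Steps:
S(c) = -⅓ (S(c) = -2/9 + (⅑)*(-1) = -2/9 - ⅑ = -⅓)
√(N(S(5)) + ((-16014 - 9292) + 8822)) = √(-(-6 - ⅓)/3 + ((-16014 - 9292) + 8822)) = √(-⅓*(-19/3) + (-25306 + 8822)) = √(19/9 - 16484) = √(-148337/9) = I*√148337/3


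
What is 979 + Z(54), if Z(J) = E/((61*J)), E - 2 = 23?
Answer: 3224851/3294 ≈ 979.01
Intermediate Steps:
E = 25 (E = 2 + 23 = 25)
Z(J) = 25/(61*J) (Z(J) = 25/((61*J)) = 25*(1/(61*J)) = 25/(61*J))
979 + Z(54) = 979 + (25/61)/54 = 979 + (25/61)*(1/54) = 979 + 25/3294 = 3224851/3294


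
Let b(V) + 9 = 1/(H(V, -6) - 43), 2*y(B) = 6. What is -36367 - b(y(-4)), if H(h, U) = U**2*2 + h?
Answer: -1163457/32 ≈ -36358.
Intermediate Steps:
H(h, U) = h + 2*U**2 (H(h, U) = 2*U**2 + h = h + 2*U**2)
y(B) = 3 (y(B) = (1/2)*6 = 3)
b(V) = -9 + 1/(29 + V) (b(V) = -9 + 1/((V + 2*(-6)**2) - 43) = -9 + 1/((V + 2*36) - 43) = -9 + 1/((V + 72) - 43) = -9 + 1/((72 + V) - 43) = -9 + 1/(29 + V))
-36367 - b(y(-4)) = -36367 - (-260 - 9*3)/(29 + 3) = -36367 - (-260 - 27)/32 = -36367 - (-287)/32 = -36367 - 1*(-287/32) = -36367 + 287/32 = -1163457/32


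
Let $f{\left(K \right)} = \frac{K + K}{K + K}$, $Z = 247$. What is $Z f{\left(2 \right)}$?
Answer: $247$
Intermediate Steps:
$f{\left(K \right)} = 1$ ($f{\left(K \right)} = \frac{2 K}{2 K} = 2 K \frac{1}{2 K} = 1$)
$Z f{\left(2 \right)} = 247 \cdot 1 = 247$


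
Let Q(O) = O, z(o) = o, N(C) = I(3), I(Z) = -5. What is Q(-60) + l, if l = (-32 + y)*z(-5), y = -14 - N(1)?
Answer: 145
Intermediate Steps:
N(C) = -5
y = -9 (y = -14 - 1*(-5) = -14 + 5 = -9)
l = 205 (l = (-32 - 9)*(-5) = -41*(-5) = 205)
Q(-60) + l = -60 + 205 = 145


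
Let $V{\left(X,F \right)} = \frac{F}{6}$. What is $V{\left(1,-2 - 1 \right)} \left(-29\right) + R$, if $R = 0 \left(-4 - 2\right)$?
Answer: $\frac{29}{2} \approx 14.5$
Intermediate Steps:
$V{\left(X,F \right)} = \frac{F}{6}$ ($V{\left(X,F \right)} = F \frac{1}{6} = \frac{F}{6}$)
$R = 0$ ($R = 0 \left(-6\right) = 0$)
$V{\left(1,-2 - 1 \right)} \left(-29\right) + R = \frac{-2 - 1}{6} \left(-29\right) + 0 = \frac{1}{6} \left(-3\right) \left(-29\right) + 0 = \left(- \frac{1}{2}\right) \left(-29\right) + 0 = \frac{29}{2} + 0 = \frac{29}{2}$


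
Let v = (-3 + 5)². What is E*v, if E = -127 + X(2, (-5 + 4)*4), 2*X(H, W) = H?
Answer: -504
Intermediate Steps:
X(H, W) = H/2
v = 4 (v = 2² = 4)
E = -126 (E = -127 + (½)*2 = -127 + 1 = -126)
E*v = -126*4 = -504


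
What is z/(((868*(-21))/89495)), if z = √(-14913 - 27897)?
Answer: -12785*I*√42810/2604 ≈ -1015.9*I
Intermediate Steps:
z = I*√42810 (z = √(-42810) = I*√42810 ≈ 206.91*I)
z/(((868*(-21))/89495)) = (I*√42810)/(((868*(-21))/89495)) = (I*√42810)/((-18228*1/89495)) = (I*√42810)/(-2604/12785) = (I*√42810)*(-12785/2604) = -12785*I*√42810/2604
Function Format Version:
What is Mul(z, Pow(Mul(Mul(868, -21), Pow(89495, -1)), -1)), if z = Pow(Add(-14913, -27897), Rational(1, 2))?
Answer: Mul(Rational(-12785, 2604), I, Pow(42810, Rational(1, 2))) ≈ Mul(-1015.9, I)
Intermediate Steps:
z = Mul(I, Pow(42810, Rational(1, 2))) (z = Pow(-42810, Rational(1, 2)) = Mul(I, Pow(42810, Rational(1, 2))) ≈ Mul(206.91, I))
Mul(z, Pow(Mul(Mul(868, -21), Pow(89495, -1)), -1)) = Mul(Mul(I, Pow(42810, Rational(1, 2))), Pow(Mul(Mul(868, -21), Pow(89495, -1)), -1)) = Mul(Mul(I, Pow(42810, Rational(1, 2))), Pow(Mul(-18228, Rational(1, 89495)), -1)) = Mul(Mul(I, Pow(42810, Rational(1, 2))), Pow(Rational(-2604, 12785), -1)) = Mul(Mul(I, Pow(42810, Rational(1, 2))), Rational(-12785, 2604)) = Mul(Rational(-12785, 2604), I, Pow(42810, Rational(1, 2)))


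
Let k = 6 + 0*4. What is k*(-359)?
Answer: -2154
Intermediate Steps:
k = 6 (k = 6 + 0 = 6)
k*(-359) = 6*(-359) = -2154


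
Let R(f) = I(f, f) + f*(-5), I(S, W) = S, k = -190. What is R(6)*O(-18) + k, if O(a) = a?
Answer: 242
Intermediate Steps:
R(f) = -4*f (R(f) = f + f*(-5) = f - 5*f = -4*f)
R(6)*O(-18) + k = -4*6*(-18) - 190 = -24*(-18) - 190 = 432 - 190 = 242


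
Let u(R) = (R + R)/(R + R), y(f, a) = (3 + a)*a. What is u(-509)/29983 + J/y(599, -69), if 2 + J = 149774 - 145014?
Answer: 23777278/22757097 ≈ 1.0448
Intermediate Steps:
J = 4758 (J = -2 + (149774 - 145014) = -2 + 4760 = 4758)
y(f, a) = a*(3 + a)
u(R) = 1 (u(R) = (2*R)/((2*R)) = (2*R)*(1/(2*R)) = 1)
u(-509)/29983 + J/y(599, -69) = 1/29983 + 4758/((-69*(3 - 69))) = 1*(1/29983) + 4758/((-69*(-66))) = 1/29983 + 4758/4554 = 1/29983 + 4758*(1/4554) = 1/29983 + 793/759 = 23777278/22757097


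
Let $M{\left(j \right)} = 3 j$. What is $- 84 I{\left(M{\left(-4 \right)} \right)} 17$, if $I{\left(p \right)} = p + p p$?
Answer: $-188496$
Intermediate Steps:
$I{\left(p \right)} = p + p^{2}$
$- 84 I{\left(M{\left(-4 \right)} \right)} 17 = - 84 \cdot 3 \left(-4\right) \left(1 + 3 \left(-4\right)\right) 17 = - 84 \left(- 12 \left(1 - 12\right)\right) 17 = - 84 \left(\left(-12\right) \left(-11\right)\right) 17 = \left(-84\right) 132 \cdot 17 = \left(-11088\right) 17 = -188496$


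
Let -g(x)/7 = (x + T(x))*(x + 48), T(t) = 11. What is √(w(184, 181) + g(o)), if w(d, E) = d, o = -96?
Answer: 2*I*√7094 ≈ 168.45*I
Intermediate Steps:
g(x) = -7*(11 + x)*(48 + x) (g(x) = -7*(x + 11)*(x + 48) = -7*(11 + x)*(48 + x))
√(w(184, 181) + g(o)) = √(184 + (-3696 - 413*(-96) - 7*(-96)²)) = √(184 + (-3696 + 39648 - 7*9216)) = √(184 + (-3696 + 39648 - 64512)) = √(184 - 28560) = √(-28376) = 2*I*√7094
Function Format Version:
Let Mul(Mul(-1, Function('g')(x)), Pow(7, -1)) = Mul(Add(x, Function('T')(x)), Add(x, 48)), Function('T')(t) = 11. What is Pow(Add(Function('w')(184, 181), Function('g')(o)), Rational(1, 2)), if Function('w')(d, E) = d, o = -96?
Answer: Mul(2, I, Pow(7094, Rational(1, 2))) ≈ Mul(168.45, I)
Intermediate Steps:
Function('g')(x) = Mul(-7, Add(11, x), Add(48, x)) (Function('g')(x) = Mul(-7, Mul(Add(x, 11), Add(x, 48))) = Mul(-7, Mul(Add(11, x), Add(48, x))) = Mul(-7, Add(11, x), Add(48, x)))
Pow(Add(Function('w')(184, 181), Function('g')(o)), Rational(1, 2)) = Pow(Add(184, Add(-3696, Mul(-413, -96), Mul(-7, Pow(-96, 2)))), Rational(1, 2)) = Pow(Add(184, Add(-3696, 39648, Mul(-7, 9216))), Rational(1, 2)) = Pow(Add(184, Add(-3696, 39648, -64512)), Rational(1, 2)) = Pow(Add(184, -28560), Rational(1, 2)) = Pow(-28376, Rational(1, 2)) = Mul(2, I, Pow(7094, Rational(1, 2)))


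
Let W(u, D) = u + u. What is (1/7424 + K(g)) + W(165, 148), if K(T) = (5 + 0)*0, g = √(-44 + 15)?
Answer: 2449921/7424 ≈ 330.00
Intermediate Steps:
W(u, D) = 2*u
g = I*√29 (g = √(-29) = I*√29 ≈ 5.3852*I)
K(T) = 0 (K(T) = 5*0 = 0)
(1/7424 + K(g)) + W(165, 148) = (1/7424 + 0) + 2*165 = (1/7424 + 0) + 330 = 1/7424 + 330 = 2449921/7424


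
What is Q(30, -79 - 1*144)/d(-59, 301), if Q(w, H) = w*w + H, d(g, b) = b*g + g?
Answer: -677/17818 ≈ -0.037995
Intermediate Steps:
d(g, b) = g + b*g
Q(w, H) = H + w**2 (Q(w, H) = w**2 + H = H + w**2)
Q(30, -79 - 1*144)/d(-59, 301) = ((-79 - 1*144) + 30**2)/((-59*(1 + 301))) = ((-79 - 144) + 900)/((-59*302)) = (-223 + 900)/(-17818) = 677*(-1/17818) = -677/17818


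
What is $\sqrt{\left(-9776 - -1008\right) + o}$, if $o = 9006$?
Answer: $\sqrt{238} \approx 15.427$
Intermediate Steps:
$\sqrt{\left(-9776 - -1008\right) + o} = \sqrt{\left(-9776 - -1008\right) + 9006} = \sqrt{\left(-9776 + 1008\right) + 9006} = \sqrt{-8768 + 9006} = \sqrt{238}$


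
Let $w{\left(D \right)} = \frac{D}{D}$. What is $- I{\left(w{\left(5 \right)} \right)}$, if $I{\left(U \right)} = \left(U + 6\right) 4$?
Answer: $-28$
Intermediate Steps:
$w{\left(D \right)} = 1$
$I{\left(U \right)} = 24 + 4 U$ ($I{\left(U \right)} = \left(6 + U\right) 4 = 24 + 4 U$)
$- I{\left(w{\left(5 \right)} \right)} = - (24 + 4 \cdot 1) = - (24 + 4) = \left(-1\right) 28 = -28$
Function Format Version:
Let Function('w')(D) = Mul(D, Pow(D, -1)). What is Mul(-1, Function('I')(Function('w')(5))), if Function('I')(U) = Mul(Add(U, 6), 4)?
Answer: -28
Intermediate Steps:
Function('w')(D) = 1
Function('I')(U) = Add(24, Mul(4, U)) (Function('I')(U) = Mul(Add(6, U), 4) = Add(24, Mul(4, U)))
Mul(-1, Function('I')(Function('w')(5))) = Mul(-1, Add(24, Mul(4, 1))) = Mul(-1, Add(24, 4)) = Mul(-1, 28) = -28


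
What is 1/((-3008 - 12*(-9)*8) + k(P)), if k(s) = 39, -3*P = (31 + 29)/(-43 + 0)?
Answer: -1/2105 ≈ -0.00047506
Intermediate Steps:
P = 20/43 (P = -(31 + 29)/(3*(-43 + 0)) = -20/(-43) = -20*(-1)/43 = -⅓*(-60/43) = 20/43 ≈ 0.46512)
1/((-3008 - 12*(-9)*8) + k(P)) = 1/((-3008 - 12*(-9)*8) + 39) = 1/((-3008 + 108*8) + 39) = 1/((-3008 + 864) + 39) = 1/(-2144 + 39) = 1/(-2105) = -1/2105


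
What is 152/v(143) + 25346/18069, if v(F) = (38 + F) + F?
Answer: 48064/25677 ≈ 1.8719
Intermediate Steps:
v(F) = 38 + 2*F
152/v(143) + 25346/18069 = 152/(38 + 2*143) + 25346/18069 = 152/(38 + 286) + 25346*(1/18069) = 152/324 + 1334/951 = 152*(1/324) + 1334/951 = 38/81 + 1334/951 = 48064/25677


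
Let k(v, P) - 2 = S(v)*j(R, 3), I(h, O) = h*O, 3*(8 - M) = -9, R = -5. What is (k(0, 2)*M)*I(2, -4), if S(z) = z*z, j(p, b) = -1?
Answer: -176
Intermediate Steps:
M = 11 (M = 8 - ⅓*(-9) = 8 + 3 = 11)
I(h, O) = O*h
S(z) = z²
k(v, P) = 2 - v² (k(v, P) = 2 + v²*(-1) = 2 - v²)
(k(0, 2)*M)*I(2, -4) = ((2 - 1*0²)*11)*(-4*2) = ((2 - 1*0)*11)*(-8) = ((2 + 0)*11)*(-8) = (2*11)*(-8) = 22*(-8) = -176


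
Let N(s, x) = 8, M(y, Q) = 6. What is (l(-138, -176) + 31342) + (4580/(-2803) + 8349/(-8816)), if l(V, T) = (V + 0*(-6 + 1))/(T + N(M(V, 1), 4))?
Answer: 5421195176699/172978736 ≈ 31340.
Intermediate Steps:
l(V, T) = V/(8 + T) (l(V, T) = (V + 0*(-6 + 1))/(T + 8) = (V + 0*(-5))/(8 + T) = (V + 0)/(8 + T) = V/(8 + T))
(l(-138, -176) + 31342) + (4580/(-2803) + 8349/(-8816)) = (-138/(8 - 176) + 31342) + (4580/(-2803) + 8349/(-8816)) = (-138/(-168) + 31342) + (4580*(-1/2803) + 8349*(-1/8816)) = (-138*(-1/168) + 31342) + (-4580/2803 - 8349/8816) = (23/28 + 31342) - 63779527/24711248 = 877599/28 - 63779527/24711248 = 5421195176699/172978736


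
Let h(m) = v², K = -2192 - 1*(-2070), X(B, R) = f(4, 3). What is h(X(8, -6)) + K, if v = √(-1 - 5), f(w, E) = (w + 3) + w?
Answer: -128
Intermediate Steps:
f(w, E) = 3 + 2*w (f(w, E) = (3 + w) + w = 3 + 2*w)
X(B, R) = 11 (X(B, R) = 3 + 2*4 = 3 + 8 = 11)
K = -122 (K = -2192 + 2070 = -122)
v = I*√6 (v = √(-6) = I*√6 ≈ 2.4495*I)
h(m) = -6 (h(m) = (I*√6)² = -6)
h(X(8, -6)) + K = -6 - 122 = -128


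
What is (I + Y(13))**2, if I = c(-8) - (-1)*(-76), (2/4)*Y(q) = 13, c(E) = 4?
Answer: 2116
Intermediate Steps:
Y(q) = 26 (Y(q) = 2*13 = 26)
I = -72 (I = 4 - (-1)*(-76) = 4 - 1*76 = 4 - 76 = -72)
(I + Y(13))**2 = (-72 + 26)**2 = (-46)**2 = 2116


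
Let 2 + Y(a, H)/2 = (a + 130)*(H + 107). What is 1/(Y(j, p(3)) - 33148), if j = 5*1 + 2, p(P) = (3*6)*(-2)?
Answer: -1/13698 ≈ -7.3003e-5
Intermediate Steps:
p(P) = -36 (p(P) = 18*(-2) = -36)
j = 7 (j = 5 + 2 = 7)
Y(a, H) = -4 + 2*(107 + H)*(130 + a) (Y(a, H) = -4 + 2*((a + 130)*(H + 107)) = -4 + 2*((130 + a)*(107 + H)) = -4 + 2*((107 + H)*(130 + a)) = -4 + 2*(107 + H)*(130 + a))
1/(Y(j, p(3)) - 33148) = 1/((27816 + 214*7 + 260*(-36) + 2*(-36)*7) - 33148) = 1/((27816 + 1498 - 9360 - 504) - 33148) = 1/(19450 - 33148) = 1/(-13698) = -1/13698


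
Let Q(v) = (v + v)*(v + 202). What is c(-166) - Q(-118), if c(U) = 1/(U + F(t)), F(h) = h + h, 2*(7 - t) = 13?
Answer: 3270959/165 ≈ 19824.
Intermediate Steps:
t = 1/2 (t = 7 - 1/2*13 = 7 - 13/2 = 1/2 ≈ 0.50000)
F(h) = 2*h
Q(v) = 2*v*(202 + v) (Q(v) = (2*v)*(202 + v) = 2*v*(202 + v))
c(U) = 1/(1 + U) (c(U) = 1/(U + 2*(1/2)) = 1/(U + 1) = 1/(1 + U))
c(-166) - Q(-118) = 1/(1 - 166) - 2*(-118)*(202 - 118) = 1/(-165) - 2*(-118)*84 = -1/165 - 1*(-19824) = -1/165 + 19824 = 3270959/165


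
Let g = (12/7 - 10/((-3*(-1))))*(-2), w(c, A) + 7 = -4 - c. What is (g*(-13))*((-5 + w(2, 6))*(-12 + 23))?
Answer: 58344/7 ≈ 8334.9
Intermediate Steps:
w(c, A) = -11 - c (w(c, A) = -7 + (-4 - c) = -11 - c)
g = 68/21 (g = (12*(1/7) - 10/3)*(-2) = (12/7 - 10*1/3)*(-2) = (12/7 - 10/3)*(-2) = -34/21*(-2) = 68/21 ≈ 3.2381)
(g*(-13))*((-5 + w(2, 6))*(-12 + 23)) = ((68/21)*(-13))*((-5 + (-11 - 1*2))*(-12 + 23)) = -884*(-5 + (-11 - 2))*11/21 = -884*(-5 - 13)*11/21 = -(-5304)*11/7 = -884/21*(-198) = 58344/7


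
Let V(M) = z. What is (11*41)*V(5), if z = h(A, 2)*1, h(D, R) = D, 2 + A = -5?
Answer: -3157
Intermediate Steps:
A = -7 (A = -2 - 5 = -7)
z = -7 (z = -7*1 = -7)
V(M) = -7
(11*41)*V(5) = (11*41)*(-7) = 451*(-7) = -3157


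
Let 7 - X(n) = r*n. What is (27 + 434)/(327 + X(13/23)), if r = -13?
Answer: 10603/7851 ≈ 1.3505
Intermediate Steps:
X(n) = 7 + 13*n (X(n) = 7 - (-13)*n = 7 + 13*n)
(27 + 434)/(327 + X(13/23)) = (27 + 434)/(327 + (7 + 13*(13/23))) = 461/(327 + (7 + 13*(13*(1/23)))) = 461/(327 + (7 + 13*(13/23))) = 461/(327 + (7 + 169/23)) = 461/(327 + 330/23) = 461/(7851/23) = 461*(23/7851) = 10603/7851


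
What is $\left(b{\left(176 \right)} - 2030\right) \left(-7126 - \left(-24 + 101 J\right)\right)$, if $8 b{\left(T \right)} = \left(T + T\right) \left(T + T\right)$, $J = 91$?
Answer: $-219271194$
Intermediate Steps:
$b{\left(T \right)} = \frac{T^{2}}{2}$ ($b{\left(T \right)} = \frac{\left(T + T\right) \left(T + T\right)}{8} = \frac{2 T 2 T}{8} = \frac{4 T^{2}}{8} = \frac{T^{2}}{2}$)
$\left(b{\left(176 \right)} - 2030\right) \left(-7126 - \left(-24 + 101 J\right)\right) = \left(\frac{176^{2}}{2} - 2030\right) \left(-7126 + \left(24 - 9191\right)\right) = \left(\frac{1}{2} \cdot 30976 - 2030\right) \left(-7126 + \left(24 - 9191\right)\right) = \left(15488 - 2030\right) \left(-7126 - 9167\right) = 13458 \left(-16293\right) = -219271194$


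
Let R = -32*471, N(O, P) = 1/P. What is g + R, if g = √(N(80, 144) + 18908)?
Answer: -15072 + √2722753/12 ≈ -14935.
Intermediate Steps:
g = √2722753/12 (g = √(1/144 + 18908) = √(2722753/144) = √2722753/12 ≈ 137.51)
R = -15072
g + R = √2722753/12 - 15072 = -15072 + √2722753/12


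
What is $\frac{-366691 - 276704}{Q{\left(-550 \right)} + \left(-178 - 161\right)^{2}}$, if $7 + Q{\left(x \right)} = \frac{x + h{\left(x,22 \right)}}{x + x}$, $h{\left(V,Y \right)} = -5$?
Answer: $- \frac{141546900}{25281191} \approx -5.5989$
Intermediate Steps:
$Q{\left(x \right)} = -7 + \frac{-5 + x}{2 x}$ ($Q{\left(x \right)} = -7 + \frac{x - 5}{x + x} = -7 + \frac{-5 + x}{2 x}$)
$\frac{-366691 - 276704}{Q{\left(-550 \right)} + \left(-178 - 161\right)^{2}} = \frac{-366691 - 276704}{\frac{-5 - -7150}{2 \left(-550\right)} + \left(-178 - 161\right)^{2}} = \frac{-366691 - 276704}{\frac{1}{2} \left(- \frac{1}{550}\right) \left(-5 + 7150\right) + \left(-339\right)^{2}} = - \frac{643395}{\frac{1}{2} \left(- \frac{1}{550}\right) 7145 + 114921} = - \frac{643395}{- \frac{1429}{220} + 114921} = - \frac{643395}{\frac{25281191}{220}} = \left(-643395\right) \frac{220}{25281191} = - \frac{141546900}{25281191}$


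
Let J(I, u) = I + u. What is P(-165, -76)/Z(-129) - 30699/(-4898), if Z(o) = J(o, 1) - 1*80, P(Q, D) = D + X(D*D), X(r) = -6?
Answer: 1696757/254696 ≈ 6.6619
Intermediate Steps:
P(Q, D) = -6 + D (P(Q, D) = D - 6 = -6 + D)
Z(o) = -79 + o (Z(o) = (o + 1) - 1*80 = (1 + o) - 80 = -79 + o)
P(-165, -76)/Z(-129) - 30699/(-4898) = (-6 - 76)/(-79 - 129) - 30699/(-4898) = -82/(-208) - 30699*(-1/4898) = -82*(-1/208) + 30699/4898 = 41/104 + 30699/4898 = 1696757/254696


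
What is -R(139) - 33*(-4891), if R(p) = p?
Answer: 161264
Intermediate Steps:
-R(139) - 33*(-4891) = -1*139 - 33*(-4891) = -139 + 161403 = 161264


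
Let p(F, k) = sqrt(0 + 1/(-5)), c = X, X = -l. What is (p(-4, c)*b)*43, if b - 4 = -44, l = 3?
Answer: -344*I*sqrt(5) ≈ -769.21*I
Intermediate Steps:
b = -40 (b = 4 - 44 = -40)
X = -3 (X = -1*3 = -3)
c = -3
p(F, k) = I*sqrt(5)/5 (p(F, k) = sqrt(0 - 1/5) = sqrt(-1/5) = I*sqrt(5)/5)
(p(-4, c)*b)*43 = ((I*sqrt(5)/5)*(-40))*43 = -8*I*sqrt(5)*43 = -344*I*sqrt(5)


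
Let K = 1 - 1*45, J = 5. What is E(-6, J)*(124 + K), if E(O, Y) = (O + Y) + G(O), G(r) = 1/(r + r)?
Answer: -260/3 ≈ -86.667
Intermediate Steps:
G(r) = 1/(2*r)
E(O, Y) = O + Y + 1/(2*O) (E(O, Y) = (O + Y) + 1/(2*O) = O + Y + 1/(2*O))
K = -44 (K = 1 - 45 = -44)
E(-6, J)*(124 + K) = (-6 + 5 + (½)/(-6))*(124 - 44) = (-6 + 5 + (½)*(-⅙))*80 = (-6 + 5 - 1/12)*80 = -13/12*80 = -260/3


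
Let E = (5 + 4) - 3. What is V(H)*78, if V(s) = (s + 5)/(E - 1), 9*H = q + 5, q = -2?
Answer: 416/5 ≈ 83.200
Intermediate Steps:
E = 6 (E = 9 - 3 = 6)
H = ⅓ (H = (-2 + 5)/9 = (⅑)*3 = ⅓ ≈ 0.33333)
V(s) = 1 + s/5 (V(s) = (s + 5)/(6 - 1) = (5 + s)/5 = (5 + s)*(⅕) = 1 + s/5)
V(H)*78 = (1 + (⅕)*(⅓))*78 = (1 + 1/15)*78 = (16/15)*78 = 416/5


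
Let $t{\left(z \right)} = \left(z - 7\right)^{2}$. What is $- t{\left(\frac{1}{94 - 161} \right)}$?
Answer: $- \frac{220900}{4489} \approx -49.209$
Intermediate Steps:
$t{\left(z \right)} = \left(-7 + z\right)^{2}$
$- t{\left(\frac{1}{94 - 161} \right)} = - \left(-7 + \frac{1}{94 - 161}\right)^{2} = - \left(-7 + \frac{1}{-67}\right)^{2} = - \left(-7 - \frac{1}{67}\right)^{2} = - \left(- \frac{470}{67}\right)^{2} = \left(-1\right) \frac{220900}{4489} = - \frac{220900}{4489}$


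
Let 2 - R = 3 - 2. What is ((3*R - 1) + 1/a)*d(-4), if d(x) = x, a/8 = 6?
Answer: -97/12 ≈ -8.0833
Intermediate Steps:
a = 48 (a = 8*6 = 48)
R = 1 (R = 2 - (3 - 2) = 2 - 1*1 = 2 - 1 = 1)
((3*R - 1) + 1/a)*d(-4) = ((3*1 - 1) + 1/48)*(-4) = ((3 - 1) + 1/48)*(-4) = (2 + 1/48)*(-4) = (97/48)*(-4) = -97/12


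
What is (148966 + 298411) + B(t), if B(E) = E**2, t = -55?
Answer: 450402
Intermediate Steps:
(148966 + 298411) + B(t) = (148966 + 298411) + (-55)**2 = 447377 + 3025 = 450402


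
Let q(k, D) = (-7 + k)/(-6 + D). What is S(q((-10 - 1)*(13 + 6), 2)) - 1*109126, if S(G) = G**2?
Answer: -106210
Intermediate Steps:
q(k, D) = (-7 + k)/(-6 + D)
S(q((-10 - 1)*(13 + 6), 2)) - 1*109126 = ((-7 + (-10 - 1)*(13 + 6))/(-6 + 2))**2 - 1*109126 = ((-7 - 11*19)/(-4))**2 - 109126 = (-(-7 - 209)/4)**2 - 109126 = (-1/4*(-216))**2 - 109126 = 54**2 - 109126 = 2916 - 109126 = -106210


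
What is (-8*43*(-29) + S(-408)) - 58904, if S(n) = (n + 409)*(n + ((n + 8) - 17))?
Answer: -49753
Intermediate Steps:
S(n) = (-9 + 2*n)*(409 + n) (S(n) = (409 + n)*(n + ((8 + n) - 17)) = (409 + n)*(n + (-9 + n)) = (409 + n)*(-9 + 2*n) = (-9 + 2*n)*(409 + n))
(-8*43*(-29) + S(-408)) - 58904 = (-8*43*(-29) + (-3681 + 2*(-408)² + 809*(-408))) - 58904 = (-344*(-29) + (-3681 + 2*166464 - 330072)) - 58904 = (9976 + (-3681 + 332928 - 330072)) - 58904 = (9976 - 825) - 58904 = 9151 - 58904 = -49753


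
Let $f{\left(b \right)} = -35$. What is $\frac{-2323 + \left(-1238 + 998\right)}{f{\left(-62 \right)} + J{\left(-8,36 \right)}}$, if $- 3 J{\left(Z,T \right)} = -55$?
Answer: $\frac{7689}{50} \approx 153.78$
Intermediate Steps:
$J{\left(Z,T \right)} = \frac{55}{3}$ ($J{\left(Z,T \right)} = \left(- \frac{1}{3}\right) \left(-55\right) = \frac{55}{3}$)
$\frac{-2323 + \left(-1238 + 998\right)}{f{\left(-62 \right)} + J{\left(-8,36 \right)}} = \frac{-2323 + \left(-1238 + 998\right)}{-35 + \frac{55}{3}} = \frac{-2323 - 240}{- \frac{50}{3}} = \left(-2563\right) \left(- \frac{3}{50}\right) = \frac{7689}{50}$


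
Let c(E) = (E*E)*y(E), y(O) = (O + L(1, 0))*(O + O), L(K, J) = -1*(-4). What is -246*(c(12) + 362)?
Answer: -13691868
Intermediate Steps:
L(K, J) = 4
y(O) = 2*O*(4 + O) (y(O) = (O + 4)*(O + O) = (4 + O)*(2*O) = 2*O*(4 + O))
c(E) = 2*E**3*(4 + E) (c(E) = (E*E)*(2*E*(4 + E)) = E**2*(2*E*(4 + E)) = 2*E**3*(4 + E))
-246*(c(12) + 362) = -246*(2*12**3*(4 + 12) + 362) = -246*(2*1728*16 + 362) = -246*(55296 + 362) = -246*55658 = -13691868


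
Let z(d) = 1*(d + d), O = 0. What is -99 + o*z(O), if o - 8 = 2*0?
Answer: -99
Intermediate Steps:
z(d) = 2*d (z(d) = 1*(2*d) = 2*d)
o = 8 (o = 8 + 2*0 = 8 + 0 = 8)
-99 + o*z(O) = -99 + 8*(2*0) = -99 + 8*0 = -99 + 0 = -99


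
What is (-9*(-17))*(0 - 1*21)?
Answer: -3213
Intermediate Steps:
(-9*(-17))*(0 - 1*21) = 153*(0 - 21) = 153*(-21) = -3213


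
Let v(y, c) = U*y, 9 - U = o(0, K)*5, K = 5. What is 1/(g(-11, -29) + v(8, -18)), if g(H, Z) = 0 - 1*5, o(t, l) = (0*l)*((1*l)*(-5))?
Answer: 1/67 ≈ 0.014925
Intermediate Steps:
o(t, l) = 0 (o(t, l) = 0*(l*(-5)) = 0*(-5*l) = 0)
g(H, Z) = -5 (g(H, Z) = 0 - 5 = -5)
U = 9 (U = 9 - 0*5 = 9 - 1*0 = 9 + 0 = 9)
v(y, c) = 9*y
1/(g(-11, -29) + v(8, -18)) = 1/(-5 + 9*8) = 1/(-5 + 72) = 1/67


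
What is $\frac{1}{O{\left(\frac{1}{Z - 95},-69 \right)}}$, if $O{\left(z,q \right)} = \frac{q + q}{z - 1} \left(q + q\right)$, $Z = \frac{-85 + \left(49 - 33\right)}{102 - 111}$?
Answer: $- \frac{265}{4989528} \approx -5.3111 \cdot 10^{-5}$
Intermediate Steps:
$Z = \frac{23}{3}$ ($Z = \frac{-85 + \left(49 - 33\right)}{-9} = \left(-85 + 16\right) \left(- \frac{1}{9}\right) = \left(-69\right) \left(- \frac{1}{9}\right) = \frac{23}{3} \approx 7.6667$)
$O{\left(z,q \right)} = \frac{4 q^{2}}{-1 + z}$ ($O{\left(z,q \right)} = \frac{2 q}{-1 + z} 2 q = \frac{4 q^{2}}{-1 + z}$)
$\frac{1}{O{\left(\frac{1}{Z - 95},-69 \right)}} = \frac{1}{4 \left(-69\right)^{2} \frac{1}{-1 + \frac{1}{\frac{23}{3} - 95}}} = \frac{1}{4 \cdot 4761 \frac{1}{-1 + \frac{1}{- \frac{262}{3}}}} = \frac{1}{4 \cdot 4761 \frac{1}{-1 - \frac{3}{262}}} = \frac{1}{4 \cdot 4761 \frac{1}{- \frac{265}{262}}} = \frac{1}{4 \cdot 4761 \left(- \frac{262}{265}\right)} = \frac{1}{- \frac{4989528}{265}} = - \frac{265}{4989528}$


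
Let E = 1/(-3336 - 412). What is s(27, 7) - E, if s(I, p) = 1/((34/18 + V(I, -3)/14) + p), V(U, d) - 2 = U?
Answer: 473629/5175988 ≈ 0.091505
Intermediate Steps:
V(U, d) = 2 + U
E = -1/3748 (E = 1/(-3748) = -1/3748 ≈ -0.00026681)
s(I, p) = 1/(128/63 + p + I/14) (s(I, p) = 1/((34/18 + (2 + I)/14) + p) = 1/((34*(1/18) + (2 + I)*(1/14)) + p) = 1/((17/9 + (1/7 + I/14)) + p) = 1/((128/63 + I/14) + p) = 1/(128/63 + p + I/14))
s(27, 7) - E = 126/(256 + 9*27 + 126*7) - 1*(-1/3748) = 126/(256 + 243 + 882) + 1/3748 = 126/1381 + 1/3748 = 473629/5175988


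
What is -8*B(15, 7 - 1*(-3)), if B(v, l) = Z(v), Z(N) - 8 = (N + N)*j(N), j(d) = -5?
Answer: 1136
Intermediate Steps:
Z(N) = 8 - 10*N (Z(N) = 8 + (N + N)*(-5) = 8 + (2*N)*(-5) = 8 - 10*N)
B(v, l) = 8 - 10*v
-8*B(15, 7 - 1*(-3)) = -8*(8 - 10*15) = -8*(8 - 150) = -8*(-142) = 1136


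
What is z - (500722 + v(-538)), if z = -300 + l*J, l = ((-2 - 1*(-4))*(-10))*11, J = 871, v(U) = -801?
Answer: -691841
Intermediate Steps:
l = -220 (l = ((-2 + 4)*(-10))*11 = (2*(-10))*11 = -20*11 = -220)
z = -191920 (z = -300 - 220*871 = -300 - 191620 = -191920)
z - (500722 + v(-538)) = -191920 - (500722 - 801) = -191920 - 1*499921 = -191920 - 499921 = -691841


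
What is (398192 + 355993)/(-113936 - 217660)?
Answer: -251395/110532 ≈ -2.2744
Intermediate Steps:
(398192 + 355993)/(-113936 - 217660) = 754185/(-331596) = 754185*(-1/331596) = -251395/110532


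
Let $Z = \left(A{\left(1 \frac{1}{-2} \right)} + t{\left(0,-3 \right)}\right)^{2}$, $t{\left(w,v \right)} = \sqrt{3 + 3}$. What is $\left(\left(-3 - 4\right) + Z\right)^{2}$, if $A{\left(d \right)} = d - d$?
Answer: $1$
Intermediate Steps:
$A{\left(d \right)} = 0$
$t{\left(w,v \right)} = \sqrt{6}$
$Z = 6$ ($Z = \left(0 + \sqrt{6}\right)^{2} = \left(\sqrt{6}\right)^{2} = 6$)
$\left(\left(-3 - 4\right) + Z\right)^{2} = \left(\left(-3 - 4\right) + 6\right)^{2} = \left(-7 + 6\right)^{2} = \left(-1\right)^{2} = 1$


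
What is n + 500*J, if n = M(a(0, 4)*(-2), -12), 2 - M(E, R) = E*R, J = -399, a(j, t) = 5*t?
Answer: -199978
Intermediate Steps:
M(E, R) = 2 - E*R
n = -478 (n = 2 - 1*(5*4)*(-2)*(-12) = 2 - 1*20*(-2)*(-12) = 2 - 1*(-40)*(-12) = 2 - 480 = -478)
n + 500*J = -478 + 500*(-399) = -478 - 199500 = -199978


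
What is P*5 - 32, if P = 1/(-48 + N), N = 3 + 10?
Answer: -225/7 ≈ -32.143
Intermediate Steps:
N = 13
P = -1/35 (P = 1/(-48 + 13) = 1/(-35) = -1/35 ≈ -0.028571)
P*5 - 32 = -1/35*5 - 32 = -⅐ - 32 = -225/7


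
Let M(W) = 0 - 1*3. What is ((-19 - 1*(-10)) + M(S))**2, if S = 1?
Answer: 144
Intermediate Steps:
M(W) = -3 (M(W) = 0 - 3 = -3)
((-19 - 1*(-10)) + M(S))**2 = ((-19 - 1*(-10)) - 3)**2 = ((-19 + 10) - 3)**2 = (-9 - 3)**2 = (-12)**2 = 144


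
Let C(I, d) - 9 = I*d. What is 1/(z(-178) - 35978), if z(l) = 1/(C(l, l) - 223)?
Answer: -31470/1132227659 ≈ -2.7795e-5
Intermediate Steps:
C(I, d) = 9 + I*d
z(l) = 1/(-214 + l²) (z(l) = 1/((9 + l*l) - 223) = 1/((9 + l²) - 223) = 1/(-214 + l²))
1/(z(-178) - 35978) = 1/(1/(-214 + (-178)²) - 35978) = 1/(1/(-214 + 31684) - 35978) = 1/(1/31470 - 35978) = 1/(-1132227659/31470) = -31470/1132227659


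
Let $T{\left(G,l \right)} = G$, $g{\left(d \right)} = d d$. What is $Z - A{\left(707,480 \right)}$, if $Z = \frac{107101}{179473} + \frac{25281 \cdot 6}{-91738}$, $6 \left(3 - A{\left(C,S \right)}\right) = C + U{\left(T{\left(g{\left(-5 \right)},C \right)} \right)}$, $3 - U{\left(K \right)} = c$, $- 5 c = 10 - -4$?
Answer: $\frac{4722975259573}{41161235185} \approx 114.74$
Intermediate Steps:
$g{\left(d \right)} = d^{2}$
$c = - \frac{14}{5}$ ($c = - \frac{10 - -4}{5} = - \frac{10 + 4}{5} = \left(- \frac{1}{5}\right) 14 = - \frac{14}{5} \approx -2.8$)
$U{\left(K \right)} = \frac{29}{5}$ ($U{\left(K \right)} = 3 - - \frac{14}{5} = 3 + \frac{14}{5} = \frac{29}{5}$)
$A{\left(C,S \right)} = \frac{61}{30} - \frac{C}{6}$ ($A{\left(C,S \right)} = 3 - \frac{C + \frac{29}{5}}{6} = 3 - \frac{\frac{29}{5} + C}{6} = 3 - \left(\frac{29}{30} + \frac{C}{6}\right) = \frac{61}{30} - \frac{C}{6}$)
$Z = - \frac{8699154970}{8232247037}$ ($Z = 107101 \cdot \frac{1}{179473} + 151686 \left(- \frac{1}{91738}\right) = \frac{107101}{179473} - \frac{75843}{45869} = - \frac{8699154970}{8232247037} \approx -1.0567$)
$Z - A{\left(707,480 \right)} = - \frac{8699154970}{8232247037} - \left(\frac{61}{30} - \frac{707}{6}\right) = - \frac{8699154970}{8232247037} - - \frac{579}{5} = - \frac{8699154970}{8232247037} + \frac{579}{5} = \frac{4722975259573}{41161235185}$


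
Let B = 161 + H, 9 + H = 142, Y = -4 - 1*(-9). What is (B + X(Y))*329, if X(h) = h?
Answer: 98371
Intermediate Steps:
Y = 5 (Y = -4 + 9 = 5)
H = 133 (H = -9 + 142 = 133)
B = 294 (B = 161 + 133 = 294)
(B + X(Y))*329 = (294 + 5)*329 = 299*329 = 98371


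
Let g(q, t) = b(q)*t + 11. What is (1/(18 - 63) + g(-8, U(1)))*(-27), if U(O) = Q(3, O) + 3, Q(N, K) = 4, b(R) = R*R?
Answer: -61962/5 ≈ -12392.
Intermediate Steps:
b(R) = R²
U(O) = 7 (U(O) = 4 + 3 = 7)
g(q, t) = 11 + t*q² (g(q, t) = q²*t + 11 = t*q² + 11 = 11 + t*q²)
(1/(18 - 63) + g(-8, U(1)))*(-27) = (1/(18 - 63) + (11 + 7*(-8)²))*(-27) = (1/(-45) + (11 + 7*64))*(-27) = (-1/45 + (11 + 448))*(-27) = (-1/45 + 459)*(-27) = (20654/45)*(-27) = -61962/5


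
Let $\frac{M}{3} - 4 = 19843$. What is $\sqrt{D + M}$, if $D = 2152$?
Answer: $\sqrt{61693} \approx 248.38$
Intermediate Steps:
$M = 59541$ ($M = 12 + 3 \cdot 19843 = 12 + 59529 = 59541$)
$\sqrt{D + M} = \sqrt{2152 + 59541} = \sqrt{61693}$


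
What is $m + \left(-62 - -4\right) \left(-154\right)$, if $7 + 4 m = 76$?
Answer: $\frac{35797}{4} \approx 8949.3$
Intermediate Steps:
$m = \frac{69}{4}$ ($m = - \frac{7}{4} + \frac{1}{4} \cdot 76 = - \frac{7}{4} + 19 = \frac{69}{4} \approx 17.25$)
$m + \left(-62 - -4\right) \left(-154\right) = \frac{69}{4} + \left(-62 - -4\right) \left(-154\right) = \frac{69}{4} + \left(-62 + 4\right) \left(-154\right) = \frac{69}{4} - -8932 = \frac{69}{4} + 8932 = \frac{35797}{4}$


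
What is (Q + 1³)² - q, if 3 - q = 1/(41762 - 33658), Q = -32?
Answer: 7763633/8104 ≈ 958.00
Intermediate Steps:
q = 24311/8104 (q = 3 - 1/(41762 - 33658) = 3 - 1/8104 = 24311/8104 ≈ 2.9999)
(Q + 1³)² - q = (-32 + 1³)² - 1*24311/8104 = (-32 + 1)² - 24311/8104 = (-31)² - 24311/8104 = 961 - 24311/8104 = 7763633/8104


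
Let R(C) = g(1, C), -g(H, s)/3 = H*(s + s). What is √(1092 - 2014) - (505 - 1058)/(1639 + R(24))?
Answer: 553/1495 + I*√922 ≈ 0.3699 + 30.364*I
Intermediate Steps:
g(H, s) = -6*H*s (g(H, s) = -3*H*(s + s) = -3*H*2*s = -6*H*s)
R(C) = -6*C (R(C) = -6*1*C = -6*C)
√(1092 - 2014) - (505 - 1058)/(1639 + R(24)) = √(1092 - 2014) - (505 - 1058)/(1639 - 6*24) = √(-922) - (-553)/(1639 - 144) = I*√922 - (-553)/1495 = I*√922 - 1*(-553/1495) = I*√922 + 553/1495 = 553/1495 + I*√922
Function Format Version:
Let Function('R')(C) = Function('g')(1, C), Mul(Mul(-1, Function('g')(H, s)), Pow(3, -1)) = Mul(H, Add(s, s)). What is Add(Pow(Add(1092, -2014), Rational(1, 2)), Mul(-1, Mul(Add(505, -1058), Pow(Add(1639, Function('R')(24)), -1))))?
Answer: Add(Rational(553, 1495), Mul(I, Pow(922, Rational(1, 2)))) ≈ Add(0.36990, Mul(30.364, I))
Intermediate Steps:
Function('g')(H, s) = Mul(-6, H, s) (Function('g')(H, s) = Mul(-3, Mul(H, Add(s, s))) = Mul(-3, Mul(H, Mul(2, s))) = Mul(-3, Mul(2, H, s)) = Mul(-6, H, s))
Function('R')(C) = Mul(-6, C) (Function('R')(C) = Mul(-6, 1, C) = Mul(-6, C))
Add(Pow(Add(1092, -2014), Rational(1, 2)), Mul(-1, Mul(Add(505, -1058), Pow(Add(1639, Function('R')(24)), -1)))) = Add(Pow(Add(1092, -2014), Rational(1, 2)), Mul(-1, Mul(Add(505, -1058), Pow(Add(1639, Mul(-6, 24)), -1)))) = Add(Pow(-922, Rational(1, 2)), Mul(-1, Mul(-553, Pow(Add(1639, -144), -1)))) = Add(Mul(I, Pow(922, Rational(1, 2))), Mul(-1, Mul(-553, Pow(1495, -1)))) = Add(Mul(I, Pow(922, Rational(1, 2))), Mul(-1, Mul(-553, Rational(1, 1495)))) = Add(Mul(I, Pow(922, Rational(1, 2))), Mul(-1, Rational(-553, 1495))) = Add(Mul(I, Pow(922, Rational(1, 2))), Rational(553, 1495)) = Add(Rational(553, 1495), Mul(I, Pow(922, Rational(1, 2))))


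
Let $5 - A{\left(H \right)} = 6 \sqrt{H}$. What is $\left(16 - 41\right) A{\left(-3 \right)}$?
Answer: $-125 + 150 i \sqrt{3} \approx -125.0 + 259.81 i$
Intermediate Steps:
$A{\left(H \right)} = 5 - 6 \sqrt{H}$
$\left(16 - 41\right) A{\left(-3 \right)} = \left(16 - 41\right) \left(5 - 6 \sqrt{-3}\right) = - 25 \left(5 - 6 i \sqrt{3}\right) = -125 + 150 i \sqrt{3}$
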